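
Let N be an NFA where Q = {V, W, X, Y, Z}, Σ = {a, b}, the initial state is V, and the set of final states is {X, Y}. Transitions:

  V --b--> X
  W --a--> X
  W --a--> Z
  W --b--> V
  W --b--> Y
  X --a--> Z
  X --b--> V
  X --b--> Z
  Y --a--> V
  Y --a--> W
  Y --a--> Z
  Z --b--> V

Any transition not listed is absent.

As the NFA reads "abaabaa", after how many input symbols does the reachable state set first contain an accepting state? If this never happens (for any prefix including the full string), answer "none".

Start in {V}.
Read 'a': {V} → ∅.
The set is empty and remains empty for the remaining 6 symbols.
No reachable set along the way intersects F.

none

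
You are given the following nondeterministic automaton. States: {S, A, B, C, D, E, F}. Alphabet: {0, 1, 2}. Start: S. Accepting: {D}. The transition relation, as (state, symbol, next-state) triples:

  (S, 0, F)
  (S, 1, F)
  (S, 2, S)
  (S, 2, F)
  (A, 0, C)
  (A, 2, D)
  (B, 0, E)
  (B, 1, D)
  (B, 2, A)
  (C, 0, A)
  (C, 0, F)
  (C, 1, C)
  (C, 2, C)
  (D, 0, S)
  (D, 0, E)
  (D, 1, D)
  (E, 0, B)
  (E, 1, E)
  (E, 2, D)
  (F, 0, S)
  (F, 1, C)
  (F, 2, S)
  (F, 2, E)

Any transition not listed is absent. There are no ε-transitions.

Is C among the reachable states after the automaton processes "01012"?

Yes

Start in {S}.
Read '0': {S} → {F}.
Read '1': {F} → {C}.
Read '0': {C} → {A, F}.
Read '1': {A, F} → {C}.
Read '2': {C} → {C}.
State C is in {C}.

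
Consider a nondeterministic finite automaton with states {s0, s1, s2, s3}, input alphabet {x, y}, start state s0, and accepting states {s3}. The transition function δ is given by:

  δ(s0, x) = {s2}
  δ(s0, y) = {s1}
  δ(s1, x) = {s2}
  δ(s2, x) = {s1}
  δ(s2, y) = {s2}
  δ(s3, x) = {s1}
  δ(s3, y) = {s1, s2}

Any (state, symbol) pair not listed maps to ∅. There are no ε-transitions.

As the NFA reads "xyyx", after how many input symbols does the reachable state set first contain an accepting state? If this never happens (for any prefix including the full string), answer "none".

Start in {s0}.
Read 'x': s0→{s2}; now {s2}.
Read 'y': s2→{s2}; now {s2}.
Read 'y': s2→{s2}; now {s2}.
Read 'x': s2→{s1}; now {s1}.
No reachable set along the way intersects F.

none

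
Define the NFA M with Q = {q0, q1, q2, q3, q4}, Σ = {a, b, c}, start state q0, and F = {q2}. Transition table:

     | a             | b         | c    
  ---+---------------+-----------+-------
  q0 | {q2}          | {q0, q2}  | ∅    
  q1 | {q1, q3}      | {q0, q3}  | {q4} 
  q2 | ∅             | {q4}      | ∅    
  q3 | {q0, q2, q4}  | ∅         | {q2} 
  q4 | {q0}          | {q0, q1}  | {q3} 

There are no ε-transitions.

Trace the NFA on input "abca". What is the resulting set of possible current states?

{q0, q2, q4}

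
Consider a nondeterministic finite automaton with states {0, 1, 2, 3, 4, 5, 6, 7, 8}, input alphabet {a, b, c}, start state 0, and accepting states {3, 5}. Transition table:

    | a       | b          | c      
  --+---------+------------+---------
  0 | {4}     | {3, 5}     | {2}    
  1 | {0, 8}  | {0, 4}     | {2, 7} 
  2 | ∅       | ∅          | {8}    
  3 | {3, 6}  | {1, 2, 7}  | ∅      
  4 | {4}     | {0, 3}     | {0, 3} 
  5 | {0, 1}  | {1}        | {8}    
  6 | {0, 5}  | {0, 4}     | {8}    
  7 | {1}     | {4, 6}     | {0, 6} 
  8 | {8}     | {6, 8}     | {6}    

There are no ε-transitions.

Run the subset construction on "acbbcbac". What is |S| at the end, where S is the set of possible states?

6

Start in {0}.
Read 'a': {0} → {4}.
Read 'c': {4} → {0, 3}.
Read 'b': {0, 3} → {1, 2, 3, 5, 7}.
Read 'b': {1, 2, 3, 5, 7} → {0, 1, 2, 4, 6, 7}.
Read 'c': {0, 1, 2, 4, 6, 7} → {0, 2, 3, 6, 7, 8}.
Read 'b': {0, 2, 3, 6, 7, 8} → {0, 1, 2, 3, 4, 5, 6, 7, 8}.
Read 'a': {0, 1, 2, 3, 4, 5, 6, 7, 8} → {0, 1, 3, 4, 5, 6, 8}.
Read 'c': {0, 1, 3, 4, 5, 6, 8} → {0, 2, 3, 6, 7, 8}.
That set has 6 states.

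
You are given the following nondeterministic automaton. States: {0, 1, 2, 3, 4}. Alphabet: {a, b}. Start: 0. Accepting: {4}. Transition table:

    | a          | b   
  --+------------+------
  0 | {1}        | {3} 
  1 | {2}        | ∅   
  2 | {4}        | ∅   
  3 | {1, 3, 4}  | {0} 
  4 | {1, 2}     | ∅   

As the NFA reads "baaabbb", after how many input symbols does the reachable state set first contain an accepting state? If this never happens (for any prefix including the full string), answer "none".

2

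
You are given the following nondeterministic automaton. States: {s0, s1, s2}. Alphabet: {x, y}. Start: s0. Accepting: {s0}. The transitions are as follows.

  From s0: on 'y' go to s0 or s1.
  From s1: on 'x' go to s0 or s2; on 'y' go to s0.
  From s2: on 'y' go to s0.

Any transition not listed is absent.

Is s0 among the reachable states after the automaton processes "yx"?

Yes

Start in {s0}.
Read 'y': {s0} → {s0, s1}.
Read 'x': {s0, s1} → {s0, s2}.
State s0 is in {s0, s2}.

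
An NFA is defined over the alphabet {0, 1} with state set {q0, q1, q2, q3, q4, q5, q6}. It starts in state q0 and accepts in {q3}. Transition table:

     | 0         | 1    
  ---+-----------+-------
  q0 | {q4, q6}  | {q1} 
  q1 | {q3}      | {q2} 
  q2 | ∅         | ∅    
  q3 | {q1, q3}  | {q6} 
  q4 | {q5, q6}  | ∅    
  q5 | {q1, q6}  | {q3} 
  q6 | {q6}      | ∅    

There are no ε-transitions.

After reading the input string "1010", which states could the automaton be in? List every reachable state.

Start in {q0}.
Read '1': {q0} → {q1}.
Read '0': {q1} → {q3}.
Read '1': {q3} → {q6}.
Read '0': {q6} → {q6}.

{q6}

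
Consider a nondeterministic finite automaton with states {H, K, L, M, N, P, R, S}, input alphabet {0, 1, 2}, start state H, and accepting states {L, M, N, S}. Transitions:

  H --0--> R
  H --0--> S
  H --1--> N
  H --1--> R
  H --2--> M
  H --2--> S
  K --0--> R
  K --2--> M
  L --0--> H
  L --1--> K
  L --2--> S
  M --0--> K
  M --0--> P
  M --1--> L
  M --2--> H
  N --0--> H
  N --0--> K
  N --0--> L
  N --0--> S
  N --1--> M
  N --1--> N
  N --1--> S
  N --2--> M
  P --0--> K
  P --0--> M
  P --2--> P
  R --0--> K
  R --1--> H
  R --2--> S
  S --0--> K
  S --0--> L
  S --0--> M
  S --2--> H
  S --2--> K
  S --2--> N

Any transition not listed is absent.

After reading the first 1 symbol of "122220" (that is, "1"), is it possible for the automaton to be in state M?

Start in {H}.
Read '1': H→{N, R}; now {N, R}.
State M is not in {N, R}.

No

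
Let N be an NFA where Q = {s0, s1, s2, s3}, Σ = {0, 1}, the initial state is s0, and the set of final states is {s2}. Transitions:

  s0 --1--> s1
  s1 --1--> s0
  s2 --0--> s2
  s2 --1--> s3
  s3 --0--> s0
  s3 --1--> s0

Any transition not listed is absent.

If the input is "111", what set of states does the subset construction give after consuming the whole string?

Start in {s0}.
Read '1': s0→{s1}; now {s1}.
Read '1': s1→{s0}; now {s0}.
Read '1': s0→{s1}; now {s1}.

{s1}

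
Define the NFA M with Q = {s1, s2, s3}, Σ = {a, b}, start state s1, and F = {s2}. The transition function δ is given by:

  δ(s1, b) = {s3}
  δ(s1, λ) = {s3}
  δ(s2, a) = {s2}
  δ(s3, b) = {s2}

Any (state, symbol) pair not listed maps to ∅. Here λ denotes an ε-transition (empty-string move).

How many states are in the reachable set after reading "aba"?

0

Start: ε-closure({s1}) = {s1, s3}.
Read 'a': {s1, s3} → ∅.
The set is empty and remains empty for the remaining 2 symbols.
That set has 0 states.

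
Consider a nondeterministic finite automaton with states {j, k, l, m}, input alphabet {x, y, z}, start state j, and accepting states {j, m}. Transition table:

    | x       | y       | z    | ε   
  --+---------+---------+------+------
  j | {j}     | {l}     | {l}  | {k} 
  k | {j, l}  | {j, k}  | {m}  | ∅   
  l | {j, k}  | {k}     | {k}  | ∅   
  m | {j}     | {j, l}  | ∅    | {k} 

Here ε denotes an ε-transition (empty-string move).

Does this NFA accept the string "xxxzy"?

Start: ε-closure({j}) = {j, k}.
Read 'x': {j, k} → {j, k, l}.
Read 'x': {j, k, l} → {j, k, l}.
Read 'x': {j, k, l} → {j, k, l}.
Read 'z': {j, k, l} → {k, l, m}.
Read 'y': {k, l, m} → {j, k, l}.
The final set {j, k, l} contains the accepting state j.

Yes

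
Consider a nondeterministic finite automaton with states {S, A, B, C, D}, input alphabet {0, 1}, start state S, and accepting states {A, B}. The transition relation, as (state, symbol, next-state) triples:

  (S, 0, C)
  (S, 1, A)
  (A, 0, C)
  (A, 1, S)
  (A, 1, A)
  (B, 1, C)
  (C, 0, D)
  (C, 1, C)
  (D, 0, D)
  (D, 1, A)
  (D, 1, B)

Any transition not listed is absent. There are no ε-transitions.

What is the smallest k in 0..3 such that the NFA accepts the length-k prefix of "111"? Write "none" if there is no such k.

1

Start in {S}.
Read '1': {S} → {A}.
None of the earlier sets intersect F, but {A} does.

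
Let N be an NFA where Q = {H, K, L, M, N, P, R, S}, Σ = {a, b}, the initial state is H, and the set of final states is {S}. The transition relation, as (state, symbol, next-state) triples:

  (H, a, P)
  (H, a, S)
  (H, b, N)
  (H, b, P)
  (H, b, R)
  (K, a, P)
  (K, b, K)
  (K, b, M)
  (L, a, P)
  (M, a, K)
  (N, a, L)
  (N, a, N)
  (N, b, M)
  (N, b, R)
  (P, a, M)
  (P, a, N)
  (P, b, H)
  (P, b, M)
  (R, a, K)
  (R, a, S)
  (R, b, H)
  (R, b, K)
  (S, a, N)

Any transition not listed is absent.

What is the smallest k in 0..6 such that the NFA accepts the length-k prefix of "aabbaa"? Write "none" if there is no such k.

1

Start in {H}.
Read 'a': {H} → {P, S}.
None of the earlier sets intersect F, but {P, S} does.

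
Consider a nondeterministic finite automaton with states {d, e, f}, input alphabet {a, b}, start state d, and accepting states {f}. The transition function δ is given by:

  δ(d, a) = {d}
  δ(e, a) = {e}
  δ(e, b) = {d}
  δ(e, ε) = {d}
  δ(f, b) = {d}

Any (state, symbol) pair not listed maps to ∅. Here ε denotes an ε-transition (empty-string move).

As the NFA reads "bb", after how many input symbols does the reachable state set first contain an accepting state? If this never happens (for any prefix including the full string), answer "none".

none

Start in {d}.
Read 'b': {d} → ∅.
The set is empty and remains empty for the remaining 1 symbol.
No reachable set along the way intersects F.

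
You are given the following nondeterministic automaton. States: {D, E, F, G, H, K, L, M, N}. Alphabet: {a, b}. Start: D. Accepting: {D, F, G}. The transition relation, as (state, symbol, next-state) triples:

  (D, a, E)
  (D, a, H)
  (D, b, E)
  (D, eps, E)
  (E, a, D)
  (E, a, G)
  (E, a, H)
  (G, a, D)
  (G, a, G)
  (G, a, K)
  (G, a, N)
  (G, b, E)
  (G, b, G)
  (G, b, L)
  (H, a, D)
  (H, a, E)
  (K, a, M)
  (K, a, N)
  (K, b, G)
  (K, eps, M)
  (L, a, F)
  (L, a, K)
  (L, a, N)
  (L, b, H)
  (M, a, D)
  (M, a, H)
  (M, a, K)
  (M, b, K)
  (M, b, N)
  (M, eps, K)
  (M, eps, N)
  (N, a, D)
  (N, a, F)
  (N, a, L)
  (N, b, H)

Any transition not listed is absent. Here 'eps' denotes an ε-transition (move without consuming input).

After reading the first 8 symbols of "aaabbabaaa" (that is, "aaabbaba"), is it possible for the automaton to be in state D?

Start: ε-closure({D}) = {D, E}.
Read 'a': D→{E, H}, E→{D, G, H}; now {D, E, G, H}.
Read 'a': D→{E, H}, E→{D, G, H}, G→{D, G, K, N}, H→{D, E}; union {D, E, G, H, K, N}; ε-closure = {D, E, G, H, K, M, N}.
Read 'a': D→{E, H}, E→{D, G, H}, G→{D, G, K, N}, H→{D, E}, K→{M, N}, M→{D, H, K}, N→{D, F, L}; now {D, E, F, G, H, K, L, M, N}.
Read 'b': D→{E}, E→∅, F→∅, G→{E, G, L}, H→∅, K→{G}, L→{H}, M→{K, N}, N→{H}; union {E, G, H, K, L, N}; ε-closure = {E, G, H, K, L, M, N}.
Read 'b': E→∅, G→{E, G, L}, H→∅, K→{G}, L→{H}, M→{K, N}, N→{H}; union {E, G, H, K, L, N}; ε-closure = {E, G, H, K, L, M, N}.
Read 'a': E→{D, G, H}, G→{D, G, K, N}, H→{D, E}, K→{M, N}, L→{F, K, N}, M→{D, H, K}, N→{D, F, L}; now {D, E, F, G, H, K, L, M, N}.
Read 'b': D→{E}, E→∅, F→∅, G→{E, G, L}, H→∅, K→{G}, L→{H}, M→{K, N}, N→{H}; union {E, G, H, K, L, N}; ε-closure = {E, G, H, K, L, M, N}.
Read 'a': E→{D, G, H}, G→{D, G, K, N}, H→{D, E}, K→{M, N}, L→{F, K, N}, M→{D, H, K}, N→{D, F, L}; now {D, E, F, G, H, K, L, M, N}.
State D is in {D, E, F, G, H, K, L, M, N}.

Yes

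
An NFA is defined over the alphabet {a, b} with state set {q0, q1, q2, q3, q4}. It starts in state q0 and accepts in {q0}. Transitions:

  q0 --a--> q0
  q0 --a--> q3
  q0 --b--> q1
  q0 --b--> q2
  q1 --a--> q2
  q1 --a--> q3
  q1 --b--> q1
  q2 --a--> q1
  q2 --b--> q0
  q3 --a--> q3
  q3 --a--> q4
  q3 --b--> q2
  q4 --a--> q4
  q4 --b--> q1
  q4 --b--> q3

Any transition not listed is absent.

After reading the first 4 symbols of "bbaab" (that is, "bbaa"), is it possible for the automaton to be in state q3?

Yes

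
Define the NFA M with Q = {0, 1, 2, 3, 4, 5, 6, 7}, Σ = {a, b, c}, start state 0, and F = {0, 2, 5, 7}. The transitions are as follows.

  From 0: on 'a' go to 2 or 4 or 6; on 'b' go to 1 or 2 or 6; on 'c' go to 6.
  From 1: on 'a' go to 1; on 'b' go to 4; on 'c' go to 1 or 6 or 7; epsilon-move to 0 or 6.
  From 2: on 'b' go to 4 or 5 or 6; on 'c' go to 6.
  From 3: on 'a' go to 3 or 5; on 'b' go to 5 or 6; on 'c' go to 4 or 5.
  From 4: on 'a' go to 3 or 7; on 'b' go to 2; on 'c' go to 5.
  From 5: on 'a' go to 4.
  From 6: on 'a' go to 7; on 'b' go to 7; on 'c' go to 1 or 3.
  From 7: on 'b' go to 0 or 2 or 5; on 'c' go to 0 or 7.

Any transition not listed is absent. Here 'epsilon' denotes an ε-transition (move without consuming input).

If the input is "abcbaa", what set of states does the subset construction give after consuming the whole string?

Start in {0}.
Read 'a': {0} → {2, 4, 6}.
Read 'b': {2, 4, 6} → {2, 4, 5, 6, 7}.
Read 'c': {2, 4, 5, 6, 7} → {0, 1, 3, 5, 6, 7}.
Read 'b': {0, 1, 3, 5, 6, 7} → {0, 1, 2, 4, 5, 6, 7}.
Read 'a': {0, 1, 2, 4, 5, 6, 7} → {0, 1, 2, 3, 4, 6, 7}.
Read 'a': {0, 1, 2, 3, 4, 6, 7} → {0, 1, 2, 3, 4, 5, 6, 7}.

{0, 1, 2, 3, 4, 5, 6, 7}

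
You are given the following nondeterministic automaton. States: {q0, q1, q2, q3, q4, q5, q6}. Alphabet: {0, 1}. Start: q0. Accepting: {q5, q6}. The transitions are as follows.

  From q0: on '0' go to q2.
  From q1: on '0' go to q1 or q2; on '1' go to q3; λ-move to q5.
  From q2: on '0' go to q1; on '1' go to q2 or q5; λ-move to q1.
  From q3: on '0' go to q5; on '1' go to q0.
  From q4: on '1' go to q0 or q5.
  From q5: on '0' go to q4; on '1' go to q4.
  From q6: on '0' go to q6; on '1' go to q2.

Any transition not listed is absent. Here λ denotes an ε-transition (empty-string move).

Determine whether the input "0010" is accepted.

Start in {q0}.
Read '0': q0→{q2}; union {q2}; ε-closure = {q1, q2, q5}.
Read '0': q1→{q1, q2}, q2→{q1}, q5→{q4}; union {q1, q2, q4}; ε-closure = {q1, q2, q4, q5}.
Read '1': q1→{q3}, q2→{q2, q5}, q4→{q0, q5}, q5→{q4}; union {q0, q2, q3, q4, q5}; ε-closure = {q0, q1, q2, q3, q4, q5}.
Read '0': q0→{q2}, q1→{q1, q2}, q2→{q1}, q3→{q5}, q4→∅, q5→{q4}; now {q1, q2, q4, q5}.
The final set {q1, q2, q4, q5} contains the accepting state q5.

Yes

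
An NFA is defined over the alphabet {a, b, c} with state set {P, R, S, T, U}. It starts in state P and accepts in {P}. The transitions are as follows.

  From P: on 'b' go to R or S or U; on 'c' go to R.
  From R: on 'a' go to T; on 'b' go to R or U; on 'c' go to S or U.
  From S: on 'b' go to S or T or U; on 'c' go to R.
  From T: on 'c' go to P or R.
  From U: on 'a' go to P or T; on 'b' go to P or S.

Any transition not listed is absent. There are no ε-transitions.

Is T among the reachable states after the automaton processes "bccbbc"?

No

Start in {P}.
Read 'b': P→{R, S, U}; now {R, S, U}.
Read 'c': R→{S, U}, S→{R}, U→∅; now {R, S, U}.
Read 'c': R→{S, U}, S→{R}, U→∅; now {R, S, U}.
Read 'b': R→{R, U}, S→{S, T, U}, U→{P, S}; now {P, R, S, T, U}.
Read 'b': P→{R, S, U}, R→{R, U}, S→{S, T, U}, T→∅, U→{P, S}; now {P, R, S, T, U}.
Read 'c': P→{R}, R→{S, U}, S→{R}, T→{P, R}, U→∅; now {P, R, S, U}.
State T is not in {P, R, S, U}.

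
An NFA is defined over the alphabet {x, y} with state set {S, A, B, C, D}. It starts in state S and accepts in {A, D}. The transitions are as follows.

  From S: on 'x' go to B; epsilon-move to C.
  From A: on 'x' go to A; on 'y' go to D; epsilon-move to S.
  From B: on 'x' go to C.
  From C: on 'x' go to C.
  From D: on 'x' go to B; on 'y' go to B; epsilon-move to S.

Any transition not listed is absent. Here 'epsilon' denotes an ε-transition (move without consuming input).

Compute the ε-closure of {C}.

Begin with {C}.
No ε-moves leave this set, so the closure equals the set itself.

{C}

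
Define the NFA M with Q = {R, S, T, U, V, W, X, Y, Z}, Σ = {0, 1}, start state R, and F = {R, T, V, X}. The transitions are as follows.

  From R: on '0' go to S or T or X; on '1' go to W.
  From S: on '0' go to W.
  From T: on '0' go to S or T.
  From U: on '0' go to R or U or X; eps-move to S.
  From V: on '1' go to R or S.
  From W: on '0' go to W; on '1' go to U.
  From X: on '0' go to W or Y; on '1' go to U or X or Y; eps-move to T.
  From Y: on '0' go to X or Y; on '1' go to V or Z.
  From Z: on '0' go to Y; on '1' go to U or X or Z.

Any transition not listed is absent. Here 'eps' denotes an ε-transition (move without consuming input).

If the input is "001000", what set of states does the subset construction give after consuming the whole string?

Start in {R}.
Read '0': {R} → {S, T, X}.
Read '0': {S, T, X} → {S, T, W, Y}.
Read '1': {S, T, W, Y} → {S, U, V, Z}.
Read '0': {S, U, V, Z} → {R, S, T, U, W, X, Y}.
Read '0': {R, S, T, U, W, X, Y} → {R, S, T, U, W, X, Y}.
Read '0': {R, S, T, U, W, X, Y} → {R, S, T, U, W, X, Y}.

{R, S, T, U, W, X, Y}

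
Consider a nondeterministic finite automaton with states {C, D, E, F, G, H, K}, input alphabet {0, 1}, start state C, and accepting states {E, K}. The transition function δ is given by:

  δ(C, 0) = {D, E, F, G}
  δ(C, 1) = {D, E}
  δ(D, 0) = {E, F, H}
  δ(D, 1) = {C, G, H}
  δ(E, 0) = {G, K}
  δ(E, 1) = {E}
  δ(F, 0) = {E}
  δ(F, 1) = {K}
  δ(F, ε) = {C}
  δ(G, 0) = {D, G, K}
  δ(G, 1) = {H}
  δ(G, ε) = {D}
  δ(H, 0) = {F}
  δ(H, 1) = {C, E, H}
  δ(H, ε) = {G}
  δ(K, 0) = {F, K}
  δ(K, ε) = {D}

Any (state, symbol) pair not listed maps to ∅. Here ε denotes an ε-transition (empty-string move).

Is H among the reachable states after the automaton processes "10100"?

Start in {C}.
Read '1': C→{D, E}; now {D, E}.
Read '0': D→{E, F, H}, E→{G, K}; union {E, F, G, H, K}; ε-closure = {C, D, E, F, G, H, K}.
Read '1': C→{D, E}, D→{C, G, H}, E→{E}, F→{K}, G→{H}, H→{C, E, H}, K→∅; now {C, D, E, G, H, K}.
Read '0': C→{D, E, F, G}, D→{E, F, H}, E→{G, K}, G→{D, G, K}, H→{F}, K→{F, K}; union {D, E, F, G, H, K}; ε-closure = {C, D, E, F, G, H, K}.
Read '0': C→{D, E, F, G}, D→{E, F, H}, E→{G, K}, F→{E}, G→{D, G, K}, H→{F}, K→{F, K}; union {D, E, F, G, H, K}; ε-closure = {C, D, E, F, G, H, K}.
State H is in {C, D, E, F, G, H, K}.

Yes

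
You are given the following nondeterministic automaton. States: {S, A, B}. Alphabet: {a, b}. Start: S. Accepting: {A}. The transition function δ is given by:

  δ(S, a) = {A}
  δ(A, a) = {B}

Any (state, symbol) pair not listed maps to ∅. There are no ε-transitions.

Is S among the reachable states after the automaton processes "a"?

Start in {S}.
Read 'a': S→{A}; now {A}.
State S is not in {A}.

No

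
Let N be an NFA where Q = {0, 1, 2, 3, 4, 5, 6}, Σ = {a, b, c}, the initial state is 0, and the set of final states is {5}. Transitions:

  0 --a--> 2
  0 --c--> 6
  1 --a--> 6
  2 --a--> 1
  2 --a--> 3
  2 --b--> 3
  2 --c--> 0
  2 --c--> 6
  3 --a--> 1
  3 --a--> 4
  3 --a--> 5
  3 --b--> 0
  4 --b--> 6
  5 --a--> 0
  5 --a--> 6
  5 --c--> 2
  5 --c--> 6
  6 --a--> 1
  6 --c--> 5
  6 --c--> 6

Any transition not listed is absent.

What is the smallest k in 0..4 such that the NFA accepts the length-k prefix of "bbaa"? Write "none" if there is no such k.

none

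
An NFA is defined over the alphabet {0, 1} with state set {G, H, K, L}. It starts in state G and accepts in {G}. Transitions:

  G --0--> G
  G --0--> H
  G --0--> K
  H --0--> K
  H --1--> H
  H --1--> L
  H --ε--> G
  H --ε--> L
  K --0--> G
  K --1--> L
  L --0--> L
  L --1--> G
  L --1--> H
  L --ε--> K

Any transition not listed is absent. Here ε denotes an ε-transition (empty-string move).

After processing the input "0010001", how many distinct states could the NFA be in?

Start in {G}.
Read '0': G→{G, H, K}; union {G, H, K}; ε-closure = {G, H, K, L}.
Read '0': G→{G, H, K}, H→{K}, K→{G}, L→{L}; now {G, H, K, L}.
Read '1': G→∅, H→{H, L}, K→{L}, L→{G, H}; union {G, H, L}; ε-closure = {G, H, K, L}.
Read '0': G→{G, H, K}, H→{K}, K→{G}, L→{L}; now {G, H, K, L}.
Read '0': G→{G, H, K}, H→{K}, K→{G}, L→{L}; now {G, H, K, L}.
Read '0': G→{G, H, K}, H→{K}, K→{G}, L→{L}; now {G, H, K, L}.
Read '1': G→∅, H→{H, L}, K→{L}, L→{G, H}; union {G, H, L}; ε-closure = {G, H, K, L}.
That set has 4 states.

4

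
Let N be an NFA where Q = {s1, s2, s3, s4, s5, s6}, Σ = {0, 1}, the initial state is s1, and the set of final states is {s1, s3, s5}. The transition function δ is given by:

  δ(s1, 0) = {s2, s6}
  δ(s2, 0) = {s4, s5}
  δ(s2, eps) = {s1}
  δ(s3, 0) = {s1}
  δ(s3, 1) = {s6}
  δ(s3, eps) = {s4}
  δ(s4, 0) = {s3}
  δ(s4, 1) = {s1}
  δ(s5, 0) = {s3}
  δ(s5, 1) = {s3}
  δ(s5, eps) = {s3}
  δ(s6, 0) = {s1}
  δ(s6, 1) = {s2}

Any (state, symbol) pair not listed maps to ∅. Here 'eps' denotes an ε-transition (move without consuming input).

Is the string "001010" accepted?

Start in {s1}.
Read '0': s1→{s2, s6}; union {s2, s6}; ε-closure = {s1, s2, s6}.
Read '0': s1→{s2, s6}, s2→{s4, s5}, s6→{s1}; union {s1, s2, s4, s5, s6}; ε-closure = {s1, s2, s3, s4, s5, s6}.
Read '1': s1→∅, s2→∅, s3→{s6}, s4→{s1}, s5→{s3}, s6→{s2}; union {s1, s2, s3, s6}; ε-closure = {s1, s2, s3, s4, s6}.
Read '0': s1→{s2, s6}, s2→{s4, s5}, s3→{s1}, s4→{s3}, s6→{s1}; now {s1, s2, s3, s4, s5, s6}.
Read '1': s1→∅, s2→∅, s3→{s6}, s4→{s1}, s5→{s3}, s6→{s2}; union {s1, s2, s3, s6}; ε-closure = {s1, s2, s3, s4, s6}.
Read '0': s1→{s2, s6}, s2→{s4, s5}, s3→{s1}, s4→{s3}, s6→{s1}; now {s1, s2, s3, s4, s5, s6}.
The final set {s1, s2, s3, s4, s5, s6} contains the accepting states s1, s3, s5.

Yes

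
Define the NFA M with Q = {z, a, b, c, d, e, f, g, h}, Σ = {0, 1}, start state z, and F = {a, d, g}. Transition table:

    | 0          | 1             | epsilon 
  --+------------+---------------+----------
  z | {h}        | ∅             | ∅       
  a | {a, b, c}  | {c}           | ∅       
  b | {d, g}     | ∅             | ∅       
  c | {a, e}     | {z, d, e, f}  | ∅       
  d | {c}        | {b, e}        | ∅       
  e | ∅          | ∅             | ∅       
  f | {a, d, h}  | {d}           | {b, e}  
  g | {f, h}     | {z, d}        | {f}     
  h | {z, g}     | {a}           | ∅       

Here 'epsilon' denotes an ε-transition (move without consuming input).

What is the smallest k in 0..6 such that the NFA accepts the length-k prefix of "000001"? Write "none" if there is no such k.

2

Start in {z}.
Read '0': {z} → {h}.
Read '0': {h} → {z, b, e, f, g}.
None of the earlier sets intersect F, but {z, b, e, f, g} does.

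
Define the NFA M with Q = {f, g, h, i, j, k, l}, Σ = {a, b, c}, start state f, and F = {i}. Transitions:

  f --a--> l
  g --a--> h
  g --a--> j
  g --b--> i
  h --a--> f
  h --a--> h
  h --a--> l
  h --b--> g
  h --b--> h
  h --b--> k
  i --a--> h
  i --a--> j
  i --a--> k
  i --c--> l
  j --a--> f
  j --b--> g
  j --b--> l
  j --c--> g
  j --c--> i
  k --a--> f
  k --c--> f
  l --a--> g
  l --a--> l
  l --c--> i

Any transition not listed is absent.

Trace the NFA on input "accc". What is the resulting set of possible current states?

Start in {f}.
Read 'a': {f} → {l}.
Read 'c': {l} → {i}.
Read 'c': {i} → {l}.
Read 'c': {l} → {i}.

{i}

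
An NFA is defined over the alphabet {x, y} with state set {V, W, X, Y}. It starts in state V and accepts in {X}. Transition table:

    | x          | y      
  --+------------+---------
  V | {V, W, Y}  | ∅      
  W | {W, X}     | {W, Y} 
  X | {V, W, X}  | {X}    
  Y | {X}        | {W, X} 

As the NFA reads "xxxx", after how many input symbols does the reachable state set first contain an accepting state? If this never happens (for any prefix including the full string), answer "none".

2

Start in {V}.
Read 'x': V→{V, W, Y}; now {V, W, Y}.
Read 'x': V→{V, W, Y}, W→{W, X}, Y→{X}; now {V, W, X, Y}.
None of the earlier sets intersect F, but {V, W, X, Y} does.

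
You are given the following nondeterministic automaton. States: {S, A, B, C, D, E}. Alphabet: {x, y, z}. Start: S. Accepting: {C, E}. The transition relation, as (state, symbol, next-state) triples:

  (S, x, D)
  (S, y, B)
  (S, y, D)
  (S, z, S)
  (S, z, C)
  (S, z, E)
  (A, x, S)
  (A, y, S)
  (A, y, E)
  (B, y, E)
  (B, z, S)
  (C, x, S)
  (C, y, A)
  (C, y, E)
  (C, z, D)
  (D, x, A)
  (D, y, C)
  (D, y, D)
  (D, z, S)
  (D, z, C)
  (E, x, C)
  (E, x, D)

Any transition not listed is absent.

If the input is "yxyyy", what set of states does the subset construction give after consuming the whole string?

{C, D, E}

Start in {S}.
Read 'y': {S} → {B, D}.
Read 'x': {B, D} → {A}.
Read 'y': {A} → {S, E}.
Read 'y': {S, E} → {B, D}.
Read 'y': {B, D} → {C, D, E}.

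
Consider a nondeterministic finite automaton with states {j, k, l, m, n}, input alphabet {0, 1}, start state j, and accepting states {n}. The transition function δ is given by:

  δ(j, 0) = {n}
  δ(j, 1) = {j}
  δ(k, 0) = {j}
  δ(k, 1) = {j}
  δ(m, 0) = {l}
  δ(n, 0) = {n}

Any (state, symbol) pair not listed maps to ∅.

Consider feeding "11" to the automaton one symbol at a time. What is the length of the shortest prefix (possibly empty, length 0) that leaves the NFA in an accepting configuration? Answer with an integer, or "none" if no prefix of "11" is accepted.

none

Start in {j}.
Read '1': j→{j}; now {j}.
Read '1': j→{j}; now {j}.
No reachable set along the way intersects F.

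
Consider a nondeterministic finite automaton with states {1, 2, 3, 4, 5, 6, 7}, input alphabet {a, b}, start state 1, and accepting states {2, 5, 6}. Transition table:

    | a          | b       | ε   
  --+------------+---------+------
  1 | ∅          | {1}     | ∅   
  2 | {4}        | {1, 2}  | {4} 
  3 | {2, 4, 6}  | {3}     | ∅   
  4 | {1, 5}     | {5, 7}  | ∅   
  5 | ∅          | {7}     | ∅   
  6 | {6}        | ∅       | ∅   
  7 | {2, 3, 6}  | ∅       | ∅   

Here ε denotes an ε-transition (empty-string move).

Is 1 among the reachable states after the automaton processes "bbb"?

Start in {1}.
Read 'b': {1} → {1}.
Read 'b': {1} → {1}.
Read 'b': {1} → {1}.
State 1 is in {1}.

Yes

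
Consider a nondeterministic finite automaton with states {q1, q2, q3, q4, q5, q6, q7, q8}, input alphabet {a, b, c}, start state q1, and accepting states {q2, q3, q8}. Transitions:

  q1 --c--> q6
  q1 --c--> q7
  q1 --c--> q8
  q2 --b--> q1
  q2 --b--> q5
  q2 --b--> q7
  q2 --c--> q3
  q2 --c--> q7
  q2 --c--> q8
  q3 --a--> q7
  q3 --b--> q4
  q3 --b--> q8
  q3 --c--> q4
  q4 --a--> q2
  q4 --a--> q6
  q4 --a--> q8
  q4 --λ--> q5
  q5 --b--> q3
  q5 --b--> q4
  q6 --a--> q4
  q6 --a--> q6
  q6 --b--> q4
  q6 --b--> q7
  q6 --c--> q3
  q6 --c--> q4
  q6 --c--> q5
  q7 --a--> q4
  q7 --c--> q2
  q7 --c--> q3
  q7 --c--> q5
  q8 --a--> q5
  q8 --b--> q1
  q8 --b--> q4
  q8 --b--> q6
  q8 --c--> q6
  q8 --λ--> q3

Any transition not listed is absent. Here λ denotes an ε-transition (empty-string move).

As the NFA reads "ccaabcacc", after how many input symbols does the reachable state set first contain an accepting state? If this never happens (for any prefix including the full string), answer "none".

Start in {q1}.
Read 'c': q1→{q6, q7, q8}; union {q6, q7, q8}; ε-closure = {q3, q6, q7, q8}.
None of the earlier sets intersect F, but {q3, q6, q7, q8} does.

1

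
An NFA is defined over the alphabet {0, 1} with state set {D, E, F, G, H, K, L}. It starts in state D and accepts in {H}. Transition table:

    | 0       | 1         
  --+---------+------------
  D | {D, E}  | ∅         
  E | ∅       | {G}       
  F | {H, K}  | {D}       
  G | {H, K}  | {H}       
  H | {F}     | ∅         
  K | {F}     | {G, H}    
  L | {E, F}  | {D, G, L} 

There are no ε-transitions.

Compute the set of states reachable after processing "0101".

{G, H}

Start in {D}.
Read '0': D→{D, E}; now {D, E}.
Read '1': D→∅, E→{G}; now {G}.
Read '0': G→{H, K}; now {H, K}.
Read '1': H→∅, K→{G, H}; now {G, H}.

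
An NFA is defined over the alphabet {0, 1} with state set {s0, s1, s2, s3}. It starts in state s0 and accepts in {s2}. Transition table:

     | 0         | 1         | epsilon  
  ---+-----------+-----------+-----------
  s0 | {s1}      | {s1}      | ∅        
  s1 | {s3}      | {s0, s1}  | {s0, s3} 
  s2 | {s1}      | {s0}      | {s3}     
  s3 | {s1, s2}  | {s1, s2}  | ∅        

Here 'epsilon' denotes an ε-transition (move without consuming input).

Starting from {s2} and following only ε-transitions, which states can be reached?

{s2, s3}

Begin with {s2}.
ε-move s2 → s3; add s3.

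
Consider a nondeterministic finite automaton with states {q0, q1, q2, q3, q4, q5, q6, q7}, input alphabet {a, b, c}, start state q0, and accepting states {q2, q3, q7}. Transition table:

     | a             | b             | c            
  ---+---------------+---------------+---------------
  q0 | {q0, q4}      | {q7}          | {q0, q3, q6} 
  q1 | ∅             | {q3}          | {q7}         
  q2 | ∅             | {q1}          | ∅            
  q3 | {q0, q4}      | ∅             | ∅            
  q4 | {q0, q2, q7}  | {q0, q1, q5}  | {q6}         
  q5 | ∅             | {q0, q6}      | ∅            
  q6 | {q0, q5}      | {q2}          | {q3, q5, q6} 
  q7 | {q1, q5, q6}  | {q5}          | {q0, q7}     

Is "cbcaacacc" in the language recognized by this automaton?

Yes

Start in {q0}.
Read 'c': q0→{q0, q3, q6}; now {q0, q3, q6}.
Read 'b': q0→{q7}, q3→∅, q6→{q2}; now {q2, q7}.
Read 'c': q2→∅, q7→{q0, q7}; now {q0, q7}.
Read 'a': q0→{q0, q4}, q7→{q1, q5, q6}; now {q0, q1, q4, q5, q6}.
Read 'a': q0→{q0, q4}, q1→∅, q4→{q0, q2, q7}, q5→∅, q6→{q0, q5}; now {q0, q2, q4, q5, q7}.
Read 'c': q0→{q0, q3, q6}, q2→∅, q4→{q6}, q5→∅, q7→{q0, q7}; now {q0, q3, q6, q7}.
Read 'a': q0→{q0, q4}, q3→{q0, q4}, q6→{q0, q5}, q7→{q1, q5, q6}; now {q0, q1, q4, q5, q6}.
Read 'c': q0→{q0, q3, q6}, q1→{q7}, q4→{q6}, q5→∅, q6→{q3, q5, q6}; now {q0, q3, q5, q6, q7}.
Read 'c': q0→{q0, q3, q6}, q3→∅, q5→∅, q6→{q3, q5, q6}, q7→{q0, q7}; now {q0, q3, q5, q6, q7}.
The final set {q0, q3, q5, q6, q7} contains the accepting states q3, q7.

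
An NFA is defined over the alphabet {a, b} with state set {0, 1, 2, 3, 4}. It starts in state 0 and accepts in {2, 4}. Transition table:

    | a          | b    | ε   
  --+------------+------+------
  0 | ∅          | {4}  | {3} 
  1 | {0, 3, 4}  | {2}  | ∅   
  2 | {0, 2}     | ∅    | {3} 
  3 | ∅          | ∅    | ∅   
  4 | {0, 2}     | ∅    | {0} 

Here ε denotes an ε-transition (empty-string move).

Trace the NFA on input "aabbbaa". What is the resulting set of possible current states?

∅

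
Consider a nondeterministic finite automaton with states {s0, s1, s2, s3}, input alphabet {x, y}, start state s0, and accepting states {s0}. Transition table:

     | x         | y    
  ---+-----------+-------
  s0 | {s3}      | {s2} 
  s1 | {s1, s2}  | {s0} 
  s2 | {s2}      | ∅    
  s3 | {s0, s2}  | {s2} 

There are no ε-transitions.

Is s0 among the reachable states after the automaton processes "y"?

No

Start in {s0}.
Read 'y': s0→{s2}; now {s2}.
State s0 is not in {s2}.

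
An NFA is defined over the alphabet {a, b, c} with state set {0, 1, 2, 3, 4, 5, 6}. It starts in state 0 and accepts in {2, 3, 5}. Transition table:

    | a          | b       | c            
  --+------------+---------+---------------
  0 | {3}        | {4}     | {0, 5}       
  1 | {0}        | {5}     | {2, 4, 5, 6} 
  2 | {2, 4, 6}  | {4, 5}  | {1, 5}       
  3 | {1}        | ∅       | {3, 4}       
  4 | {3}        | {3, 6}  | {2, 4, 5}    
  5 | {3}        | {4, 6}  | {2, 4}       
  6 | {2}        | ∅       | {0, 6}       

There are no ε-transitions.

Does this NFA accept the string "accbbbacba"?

Yes

Start in {0}.
Read 'a': 0→{3}; now {3}.
Read 'c': 3→{3, 4}; now {3, 4}.
Read 'c': 3→{3, 4}, 4→{2, 4, 5}; now {2, 3, 4, 5}.
Read 'b': 2→{4, 5}, 3→∅, 4→{3, 6}, 5→{4, 6}; now {3, 4, 5, 6}.
Read 'b': 3→∅, 4→{3, 6}, 5→{4, 6}, 6→∅; now {3, 4, 6}.
Read 'b': 3→∅, 4→{3, 6}, 6→∅; now {3, 6}.
Read 'a': 3→{1}, 6→{2}; now {1, 2}.
Read 'c': 1→{2, 4, 5, 6}, 2→{1, 5}; now {1, 2, 4, 5, 6}.
Read 'b': 1→{5}, 2→{4, 5}, 4→{3, 6}, 5→{4, 6}, 6→∅; now {3, 4, 5, 6}.
Read 'a': 3→{1}, 4→{3}, 5→{3}, 6→{2}; now {1, 2, 3}.
The final set {1, 2, 3} contains the accepting states 2, 3.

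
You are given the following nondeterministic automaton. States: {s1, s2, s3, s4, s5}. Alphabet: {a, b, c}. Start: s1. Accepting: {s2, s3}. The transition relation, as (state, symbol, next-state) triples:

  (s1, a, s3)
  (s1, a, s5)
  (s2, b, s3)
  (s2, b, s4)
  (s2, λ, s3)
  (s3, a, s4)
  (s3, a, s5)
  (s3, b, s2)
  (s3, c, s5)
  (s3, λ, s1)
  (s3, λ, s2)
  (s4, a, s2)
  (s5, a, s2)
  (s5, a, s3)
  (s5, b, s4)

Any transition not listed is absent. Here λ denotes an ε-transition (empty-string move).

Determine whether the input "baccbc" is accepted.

Start in {s1}.
Read 'b': s1→∅; now ∅.
The set is empty and remains empty for the remaining 5 symbols.
The final set ∅ contains no accepting state.

No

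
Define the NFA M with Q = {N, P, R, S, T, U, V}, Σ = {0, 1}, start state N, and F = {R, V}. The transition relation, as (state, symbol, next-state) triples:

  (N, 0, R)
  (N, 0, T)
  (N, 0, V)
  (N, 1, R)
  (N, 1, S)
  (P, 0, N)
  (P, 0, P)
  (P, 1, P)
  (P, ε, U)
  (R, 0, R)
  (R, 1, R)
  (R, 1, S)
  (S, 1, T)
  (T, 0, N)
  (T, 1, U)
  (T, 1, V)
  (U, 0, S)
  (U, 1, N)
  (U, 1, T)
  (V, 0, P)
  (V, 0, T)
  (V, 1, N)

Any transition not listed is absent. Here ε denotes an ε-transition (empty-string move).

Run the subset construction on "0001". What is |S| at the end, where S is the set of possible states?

7

Start in {N}.
Read '0': N→{R, T, V}; now {R, T, V}.
Read '0': R→{R}, T→{N}, V→{P, T}; union {N, P, R, T}; ε-closure = {N, P, R, T, U}.
Read '0': N→{R, T, V}, P→{N, P}, R→{R}, T→{N}, U→{S}; union {N, P, R, S, T, V}; ε-closure = {N, P, R, S, T, U, V}.
Read '1': N→{R, S}, P→{P}, R→{R, S}, S→{T}, T→{U, V}, U→{N, T}, V→{N}; now {N, P, R, S, T, U, V}.
That set has 7 states.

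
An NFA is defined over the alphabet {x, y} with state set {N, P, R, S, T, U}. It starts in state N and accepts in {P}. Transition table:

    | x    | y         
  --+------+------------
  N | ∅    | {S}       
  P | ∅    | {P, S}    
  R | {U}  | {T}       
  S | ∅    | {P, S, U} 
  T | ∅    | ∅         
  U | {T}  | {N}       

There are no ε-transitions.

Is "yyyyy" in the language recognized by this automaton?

Yes

Start in {N}.
Read 'y': {N} → {S}.
Read 'y': {S} → {P, S, U}.
Read 'y': {P, S, U} → {N, P, S, U}.
Read 'y': {N, P, S, U} → {N, P, S, U}.
Read 'y': {N, P, S, U} → {N, P, S, U}.
The final set {N, P, S, U} contains the accepting state P.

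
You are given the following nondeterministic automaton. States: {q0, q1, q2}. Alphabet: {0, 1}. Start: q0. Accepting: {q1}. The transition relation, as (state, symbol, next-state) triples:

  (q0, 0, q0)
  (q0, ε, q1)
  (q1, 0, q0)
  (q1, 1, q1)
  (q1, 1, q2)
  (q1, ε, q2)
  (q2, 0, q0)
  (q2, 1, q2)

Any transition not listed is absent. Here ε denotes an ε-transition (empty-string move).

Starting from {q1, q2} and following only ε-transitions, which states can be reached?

{q1, q2}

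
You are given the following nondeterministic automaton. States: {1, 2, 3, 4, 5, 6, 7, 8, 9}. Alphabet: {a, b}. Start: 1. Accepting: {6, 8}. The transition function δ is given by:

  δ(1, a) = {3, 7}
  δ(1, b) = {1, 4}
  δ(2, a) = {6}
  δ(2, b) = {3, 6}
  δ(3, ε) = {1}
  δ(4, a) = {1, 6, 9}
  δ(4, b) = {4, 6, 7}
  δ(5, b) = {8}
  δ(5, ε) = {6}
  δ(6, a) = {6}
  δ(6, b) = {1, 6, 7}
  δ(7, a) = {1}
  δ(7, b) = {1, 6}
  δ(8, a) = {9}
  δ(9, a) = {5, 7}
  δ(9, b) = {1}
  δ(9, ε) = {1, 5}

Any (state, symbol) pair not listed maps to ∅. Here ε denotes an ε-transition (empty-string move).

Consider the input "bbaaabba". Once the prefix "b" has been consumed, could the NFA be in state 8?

No

Start in {1}.
Read 'b': 1→{1, 4}; now {1, 4}.
State 8 is not in {1, 4}.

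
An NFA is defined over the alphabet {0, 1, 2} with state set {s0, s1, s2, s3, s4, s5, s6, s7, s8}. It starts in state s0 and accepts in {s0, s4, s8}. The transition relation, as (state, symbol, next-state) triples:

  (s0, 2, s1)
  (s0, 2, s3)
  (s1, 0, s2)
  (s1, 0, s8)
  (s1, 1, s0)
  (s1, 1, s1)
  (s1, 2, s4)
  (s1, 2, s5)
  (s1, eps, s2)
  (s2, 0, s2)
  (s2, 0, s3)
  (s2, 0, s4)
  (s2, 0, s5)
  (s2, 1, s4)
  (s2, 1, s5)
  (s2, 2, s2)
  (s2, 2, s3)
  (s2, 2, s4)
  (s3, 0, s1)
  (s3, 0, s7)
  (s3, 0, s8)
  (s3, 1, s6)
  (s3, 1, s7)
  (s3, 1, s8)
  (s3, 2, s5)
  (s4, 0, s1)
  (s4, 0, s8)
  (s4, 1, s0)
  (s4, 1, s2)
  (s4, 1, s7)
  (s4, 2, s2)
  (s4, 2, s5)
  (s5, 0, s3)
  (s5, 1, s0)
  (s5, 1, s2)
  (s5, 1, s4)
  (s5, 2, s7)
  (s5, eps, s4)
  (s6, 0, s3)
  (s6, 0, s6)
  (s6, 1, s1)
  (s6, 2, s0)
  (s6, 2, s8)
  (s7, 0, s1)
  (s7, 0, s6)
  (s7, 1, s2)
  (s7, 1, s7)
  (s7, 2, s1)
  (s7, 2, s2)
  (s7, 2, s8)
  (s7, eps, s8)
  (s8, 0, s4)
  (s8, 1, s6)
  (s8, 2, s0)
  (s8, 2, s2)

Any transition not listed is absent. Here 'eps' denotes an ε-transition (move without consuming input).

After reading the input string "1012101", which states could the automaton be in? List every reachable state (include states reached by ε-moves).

∅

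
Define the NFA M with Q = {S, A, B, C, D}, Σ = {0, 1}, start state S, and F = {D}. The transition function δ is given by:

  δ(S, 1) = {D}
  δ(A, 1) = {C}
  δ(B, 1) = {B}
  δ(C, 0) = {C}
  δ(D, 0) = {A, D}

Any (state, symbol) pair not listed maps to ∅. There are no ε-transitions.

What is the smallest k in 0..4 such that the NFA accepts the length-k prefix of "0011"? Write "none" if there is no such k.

none

Start in {S}.
Read '0': S→∅; now ∅.
The set is empty and remains empty for the remaining 3 symbols.
No reachable set along the way intersects F.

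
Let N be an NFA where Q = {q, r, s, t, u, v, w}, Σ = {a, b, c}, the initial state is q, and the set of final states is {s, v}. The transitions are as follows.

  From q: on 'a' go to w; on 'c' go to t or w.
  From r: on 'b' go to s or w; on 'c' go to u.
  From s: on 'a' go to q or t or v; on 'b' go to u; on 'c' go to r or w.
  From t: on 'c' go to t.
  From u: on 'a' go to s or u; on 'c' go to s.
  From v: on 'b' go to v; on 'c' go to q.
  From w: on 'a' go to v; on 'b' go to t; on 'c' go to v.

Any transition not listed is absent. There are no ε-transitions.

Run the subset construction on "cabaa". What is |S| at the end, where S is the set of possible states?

Start in {q}.
Read 'c': {q} → {t, w}.
Read 'a': {t, w} → {v}.
Read 'b': {v} → {v}.
Read 'a': {v} → ∅.
The set is empty and remains empty for the remaining 1 symbol.
That set has 0 states.

0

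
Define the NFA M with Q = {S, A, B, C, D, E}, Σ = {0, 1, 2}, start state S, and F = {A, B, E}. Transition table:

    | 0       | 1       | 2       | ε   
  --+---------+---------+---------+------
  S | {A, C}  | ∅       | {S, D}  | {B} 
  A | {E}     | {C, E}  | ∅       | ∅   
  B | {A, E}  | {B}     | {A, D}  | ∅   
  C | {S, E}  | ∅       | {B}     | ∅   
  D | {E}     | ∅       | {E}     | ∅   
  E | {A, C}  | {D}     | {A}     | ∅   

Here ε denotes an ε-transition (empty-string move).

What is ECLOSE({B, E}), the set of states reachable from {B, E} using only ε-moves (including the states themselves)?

Begin with {B, E}.
No ε-moves leave this set, so the closure equals the set itself.

{B, E}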